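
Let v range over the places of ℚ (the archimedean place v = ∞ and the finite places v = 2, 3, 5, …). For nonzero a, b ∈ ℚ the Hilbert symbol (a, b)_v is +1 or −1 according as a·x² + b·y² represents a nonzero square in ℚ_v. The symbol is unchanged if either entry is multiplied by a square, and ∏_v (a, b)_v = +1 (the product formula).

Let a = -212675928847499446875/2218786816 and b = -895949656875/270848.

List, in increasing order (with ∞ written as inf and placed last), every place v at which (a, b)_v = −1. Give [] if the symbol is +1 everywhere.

Mod squares: a ≡ -35, b ≡ -182. Check v ∈ {∞, 2, 3, 5, 7, 13, 23}.
v=2: v_2(a)=-22, v_2(b)=-9; units ≡ 5, 5 (mod 8); ε·ε+αω+βω = 0·0+-22·1+-9·1 ≡ 1  ⇒  (a,b)_2 = -1.
v=23: a=23^-2·(≡17), b=23^-2·(≡13) mod 23; (17|23)=-1, (13|23)=+1; (−1)^{-2·-2·11}·(-1)^-2·(+1)^-2 = +1.
v=5: a=5^5·(≡2), b=5^4·(≡3) mod 5; (2|5)=-1, (3|5)=-1; (−1)^{5·4·2}·(-1)^4·(-1)^5 = -1.
v=7: a=7^9·(≡2), b=7^5·(≡1) mod 7; (2|7)=+1, (1|7)=+1; (−1)^{9·5·3}·(+1)^5·(+1)^9 = -1.
v=3: a=3^10·(≡1), b=3^8·(≡1) mod 3; (1|3)=+1, (1|3)=+1; (−1)^{10·8·1}·(+1)^8·(+1)^10 = +1.
v=13: a=13^4·(≡3), b=13^1·(≡3) mod 13; (3|13)=+1, (3|13)=+1; (−1)^{4·1·6}·(+1)^1·(+1)^4 = +1.
v=∞: -35 < 0 and -182 < 0  ⇒  (a,b)_∞ = -1.
|Ram(-35, -182)| = 4, even; anisotropic at {2, 5, 7, ∞}.

[2, 5, 7, inf]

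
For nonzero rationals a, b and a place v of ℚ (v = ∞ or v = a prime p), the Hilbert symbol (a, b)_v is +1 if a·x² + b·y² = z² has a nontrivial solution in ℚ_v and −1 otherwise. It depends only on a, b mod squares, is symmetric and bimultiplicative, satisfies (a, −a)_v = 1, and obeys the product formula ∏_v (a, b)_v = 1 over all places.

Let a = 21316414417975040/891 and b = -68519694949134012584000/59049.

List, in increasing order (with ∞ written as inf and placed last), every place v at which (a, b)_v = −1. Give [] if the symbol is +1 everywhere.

[11, 13]

(a, b) ≡ (279565, -608465) mod (ℚ^×)²; places V = {2, 3, 5, 7, 11, 13, 17, 23, 29, 37, ∞}.
(a,b)_11: α=-1, u≡3; β=3, v≡4 (mod 11); (3|11)=+1, (4|11)=+1; sign (−1)^1·+1^3·+1^-1 = -1.
(a,b)_7: α=2, u≡3; β=2, v≡3 (mod 7); (3|7)=-1, (3|7)=-1; sign (−1)^0·-1^2·-1^2 = +1.
(a,b)_13: α=3, u≡10; β=3, v≡8 (mod 13); (10|13)=+1, (8|13)=-1; sign (−1)^0·+1^3·-1^3 = -1.
(a,b)_∞: sgn(279565)=+, sgn(-608465)=−, so +1.
(a,b)_3: α=-4, u≡1; β=-10, v≡1 (mod 3); (1|3)=+1, (1|3)=+1; sign (−1)^0·+1^-10·+1^-4 = +1.
(a,b)_2: α=8, β=6; u≡5, v≡7 (mod 8); ε(u)ε(v)=0·1, αω(v)=8·0, βω(u)=6·1; sum ≡ 0  ⇒  +1.
(a,b)_17: α=3, u≡12; β=4, v≡9 (mod 17); (12|17)=-1, (9|17)=+1; sign (−1)^0·-1^4·+1^3 = +1.
(a,b)_23: α=1, u≡14; β=1, v≡13 (mod 23); (14|23)=-1, (13|23)=+1; sign (−1)^1·-1^1·+1^1 = +1.
(a,b)_29: α=0, u≡7; β=2, v≡25 (mod 29); (7|29)=+1, (25|29)=+1; sign (−1)^0·+1^2·+1^0 = +1.
(a,b)_37: α=2, u≡11; β=1, v≡14 (mod 37); (11|37)=+1, (14|37)=-1; sign (−1)^0·+1^1·-1^2 = +1.
(a,b)_5: α=1, u≡3; β=3, v≡2 (mod 5); (3|5)=-1, (2|5)=-1; sign (−1)^0·-1^3·-1^1 = +1.
Ram(279565, -608465) = {11, 13}; no ℚ_11-point on the conic.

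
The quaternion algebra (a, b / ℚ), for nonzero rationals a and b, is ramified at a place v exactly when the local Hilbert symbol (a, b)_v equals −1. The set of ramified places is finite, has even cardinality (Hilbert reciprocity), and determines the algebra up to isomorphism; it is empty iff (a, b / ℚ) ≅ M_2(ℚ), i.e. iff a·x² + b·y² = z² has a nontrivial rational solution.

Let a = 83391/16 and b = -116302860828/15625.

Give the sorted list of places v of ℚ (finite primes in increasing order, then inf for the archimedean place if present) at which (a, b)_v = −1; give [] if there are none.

[3, 7]

(a, b) ≡ (231, -7) mod (ℚ^×)²; places V = {2, 3, 5, 7, 11, 19, 31, ∞}.
(a,b)_∞: sgn(231)=+, sgn(-7)=−, so +1.
(a,b)_31: α=0, u≡2; β=2, v≡12 (mod 31); (2|31)=+1, (12|31)=-1; sign (−1)^0·+1^2·-1^0 = +1.
(a,b)_3: α=1, u≡2; β=6, v≡2 (mod 3); (2|3)=-1, (2|3)=-1; sign (−1)^0·-1^6·-1^1 = -1.
(a,b)_11: α=1, u≡7; β=2, v≡5 (mod 11); (7|11)=-1, (5|11)=+1; sign (−1)^0·-1^2·+1^1 = +1.
(a,b)_5: α=0, u≡1; β=-6, v≡2 (mod 5); (1|5)=+1, (2|5)=-1; sign (−1)^0·+1^-6·-1^0 = +1.
(a,b)_2: α=-4, β=2; u≡7, v≡1 (mod 8); ε(u)ε(v)=1·0, αω(v)=-4·0, βω(u)=2·0; sum ≡ 0  ⇒  +1.
(a,b)_7: α=1, u≡3; β=3, v≡5 (mod 7); (3|7)=-1, (5|7)=-1; sign (−1)^1·-1^3·-1^1 = -1.
(a,b)_19: α=2, u≡18; β=0, v≡15 (mod 19); (18|19)=-1, (15|19)=-1; sign (−1)^0·-1^0·-1^2 = +1.
|Ram(231, -7)| = 2, even; anisotropic at {3, 7}.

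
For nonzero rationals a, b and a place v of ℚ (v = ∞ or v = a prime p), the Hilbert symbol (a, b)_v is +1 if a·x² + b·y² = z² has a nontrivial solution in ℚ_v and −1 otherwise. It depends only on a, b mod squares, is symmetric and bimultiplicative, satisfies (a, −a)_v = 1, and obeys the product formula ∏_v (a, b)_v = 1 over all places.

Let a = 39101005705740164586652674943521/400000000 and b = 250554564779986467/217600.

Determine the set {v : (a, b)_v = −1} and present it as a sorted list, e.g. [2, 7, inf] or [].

[11, 13]

Mod squares: a ≡ 161, b ≡ 140998. Check v ∈ {∞, 2, 3, 5, 7, 11, 13, 17, 19, 23, 29, 47}.
v=47: a=47^2·(≡41), b=47^0·(≡39) mod 47; (41|47)=-1, (39|47)=-1; (−1)^{2·0·23}·(-1)^0·(-1)^2 = +1.
v=5: a=5^-8·(≡4), b=5^-2·(≡3) mod 5; (4|5)=+1, (3|5)=-1; (−1)^{-8·-2·2}·(+1)^-2·(-1)^-8 = +1.
v=29: a=29^2·(≡16), b=29^1·(≡21) mod 29; (16|29)=+1, (21|29)=-1; (−1)^{2·1·14}·(+1)^1·(-1)^2 = +1.
v=23: a=23^5·(≡20), b=23^2·(≡18) mod 23; (20|23)=-1, (18|23)=+1; (−1)^{5·2·11}·(-1)^2·(+1)^5 = +1.
v=∞: 161 > 0 and 140998 > 0  ⇒  (a,b)_∞ = +1.
v=11: a=11^8·(≡10), b=11^5·(≡4) mod 11; (10|11)=-1, (4|11)=+1; (−1)^{8·5·5}·(-1)^5·(+1)^8 = -1.
v=13: a=13^2·(≡5), b=13^1·(≡9) mod 13; (5|13)=-1, (9|13)=+1; (−1)^{2·1·6}·(-1)^1·(+1)^2 = -1.
v=3: a=3^6·(≡2), b=3^2·(≡1) mod 3; (2|3)=-1, (1|3)=+1; (−1)^{6·2·1}·(-1)^2·(+1)^6 = +1.
v=2: v_2(a)=-10, v_2(b)=-9; units ≡ 1, 3 (mod 8); ε·ε+αω+βω = 0·1+-10·1+-9·0 ≡ 0  ⇒  (a,b)_2 = +1.
v=19: a=19^2·(≡5), b=19^2·(≡3) mod 19; (5|19)=+1, (3|19)=-1; (−1)^{2·2·9}·(+1)^2·(-1)^2 = +1.
v=7: a=7^3·(≡2), b=7^4·(≡4) mod 7; (2|7)=+1, (4|7)=+1; (−1)^{3·4·3}·(+1)^4·(+1)^3 = +1.
v=17: a=17^0·(≡4), b=17^-1·(≡13) mod 17; (4|17)=+1, (13|17)=+1; (−1)^{0·-1·8}·(+1)^-1·(+1)^0 = +1.
(161, 140998 / ℚ) ramifies at {11, 13}: a division algebra.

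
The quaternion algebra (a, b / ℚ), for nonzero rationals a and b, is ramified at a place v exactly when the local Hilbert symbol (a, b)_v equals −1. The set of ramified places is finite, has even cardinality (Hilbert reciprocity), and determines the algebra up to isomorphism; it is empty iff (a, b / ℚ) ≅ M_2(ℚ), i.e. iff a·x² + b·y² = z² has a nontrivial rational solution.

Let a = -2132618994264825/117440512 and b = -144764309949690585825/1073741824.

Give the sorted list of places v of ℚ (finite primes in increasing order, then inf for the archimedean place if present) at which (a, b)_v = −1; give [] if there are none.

(a, b) ≡ (-119, -33) mod (ℚ^×)²; places V = {2, 3, 5, 7, 11, 17, ∞}.
(a,b)_11: α=8, u≡2; β=11, v≡6 (mod 11); (2|11)=-1, (6|11)=-1; sign (−1)^0·-1^11·-1^8 = -1.
(a,b)_2: α=-24, β=-30; u≡1, v≡7 (mod 8); ε(u)ε(v)=0·1, αω(v)=-24·0, βω(u)=-30·0; sum ≡ 0  ⇒  +1.
(a,b)_5: α=2, u≡1; β=2, v≡3 (mod 5); (1|5)=+1, (3|5)=-1; sign (−1)^0·+1^2·-1^2 = +1.
(a,b)_∞: sgn(-119)=−, sgn(-33)=−, so -1.
(a,b)_17: α=3, u≡10; β=4, v≡1 (mod 17); (10|17)=-1, (1|17)=+1; sign (−1)^0·-1^4·+1^3 = +1.
(a,b)_3: α=4, u≡1; β=5, v≡1 (mod 3); (1|3)=+1, (1|3)=+1; sign (−1)^0·+1^5·+1^4 = +1.
(a,b)_7: α=-1, u≡4; β=0, v≡1 (mod 7); (4|7)=+1, (1|7)=+1; sign (−1)^0·+1^0·+1^-1 = +1.
|Ram(-119, -33)| = 2, even; anisotropic at {11, ∞}.

[11, inf]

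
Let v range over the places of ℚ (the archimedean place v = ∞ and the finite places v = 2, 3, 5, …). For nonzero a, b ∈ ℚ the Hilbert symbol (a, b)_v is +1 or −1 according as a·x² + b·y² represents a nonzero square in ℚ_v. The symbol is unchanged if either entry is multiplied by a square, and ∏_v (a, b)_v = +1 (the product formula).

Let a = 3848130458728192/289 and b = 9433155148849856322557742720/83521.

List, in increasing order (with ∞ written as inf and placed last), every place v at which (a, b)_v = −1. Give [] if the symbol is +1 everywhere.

(a, b) ≡ (7, 2730) mod (ℚ^×)²; places V = {2, 3, 5, 7, 13, 17, 23, 29, ∞}.
(a,b)_2: α=8, β=7; u≡7, v≡5 (mod 8); ε(u)ε(v)=1·0, αω(v)=8·1, βω(u)=7·0; sum ≡ 0  ⇒  +1.
(a,b)_23: α=2, u≡11; β=4, v≡8 (mod 23); (11|23)=-1, (8|23)=+1; sign (−1)^0·-1^4·+1^2 = +1.
(a,b)_3: α=0, u≡1; β=1, v≡1 (mod 3); (1|3)=+1, (1|3)=+1; sign (−1)^0·+1^1·+1^0 = +1.
(a,b)_29: α=2, u≡28; β=0, v≡1 (mod 29); (28|29)=+1, (1|29)=+1; sign (−1)^0·+1^0·+1^2 = +1.
(a,b)_7: α=1, u≡1; β=3, v≡6 (mod 7); (1|7)=+1, (6|7)=-1; sign (−1)^1·+1^3·-1^1 = +1.
(a,b)_∞: sgn(7)=+, sgn(2730)=+, so +1.
(a,b)_17: α=-2, u≡7; β=-4, v≡3 (mod 17); (7|17)=-1, (3|17)=-1; sign (−1)^0·-1^-4·-1^-2 = +1.
(a,b)_13: α=6, u≡11; β=15, v≡2 (mod 13); (11|13)=-1, (2|13)=-1; sign (−1)^0·-1^15·-1^6 = -1.
(a,b)_5: α=0, u≡3; β=1, v≡4 (mod 5); (3|5)=-1, (4|5)=+1; sign (−1)^0·-1^1·+1^0 = -1.
Ram(7, 2730) = {5, 13}; no ℚ_5-point on the conic.

[5, 13]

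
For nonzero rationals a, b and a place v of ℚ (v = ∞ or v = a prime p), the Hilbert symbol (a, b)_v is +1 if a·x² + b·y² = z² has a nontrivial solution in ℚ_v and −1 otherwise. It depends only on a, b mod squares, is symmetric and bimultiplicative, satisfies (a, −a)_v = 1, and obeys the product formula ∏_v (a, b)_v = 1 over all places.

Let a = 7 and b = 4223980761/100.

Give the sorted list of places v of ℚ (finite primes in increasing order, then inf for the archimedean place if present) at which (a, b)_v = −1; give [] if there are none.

[7, 11, 13, 41]

Mod squares: a ≡ 7, b ≡ 510081. Check v ∈ {∞, 2, 3, 5, 7, 11, 13, 29, 41}.
v=3: a=3^0·(≡1), b=3^1·(≡2) mod 3; (1|3)=+1, (2|3)=-1; (−1)^{0·1·1}·(+1)^1·(-1)^0 = +1.
v=41: a=41^0·(≡7), b=41^1·(≡40) mod 41; (7|41)=-1, (40|41)=+1; (−1)^{0·1·20}·(-1)^1·(+1)^0 = -1.
v=2: v_2(a)=0, v_2(b)=-2; units ≡ 7, 1 (mod 8); ε·ε+αω+βω = 1·0+0·0+-2·0 ≡ 0  ⇒  (a,b)_2 = +1.
v=7: a=7^1·(≡1), b=7^2·(≡6) mod 7; (1|7)=+1, (6|7)=-1; (−1)^{1·2·3}·(+1)^2·(-1)^1 = -1.
v=11: a=11^0·(≡7), b=11^1·(≡10) mod 11; (7|11)=-1, (10|11)=-1; (−1)^{0·1·5}·(-1)^1·(-1)^0 = -1.
v=∞: 7 > 0 and 510081 > 0  ⇒  (a,b)_∞ = +1.
v=29: a=29^0·(≡7), b=29^1·(≡14) mod 29; (7|29)=+1, (14|29)=-1; (−1)^{0·1·14}·(+1)^1·(-1)^0 = +1.
v=5: a=5^0·(≡2), b=5^-2·(≡4) mod 5; (2|5)=-1, (4|5)=+1; (−1)^{0·-2·2}·(-1)^-2·(+1)^0 = +1.
v=13: a=13^0·(≡7), b=13^3·(≡12) mod 13; (7|13)=-1, (12|13)=+1; (−1)^{0·3·6}·(-1)^3·(+1)^0 = -1.
(7, 510081 / ℚ) ramifies at {7, 11, 13, 41}: a division algebra.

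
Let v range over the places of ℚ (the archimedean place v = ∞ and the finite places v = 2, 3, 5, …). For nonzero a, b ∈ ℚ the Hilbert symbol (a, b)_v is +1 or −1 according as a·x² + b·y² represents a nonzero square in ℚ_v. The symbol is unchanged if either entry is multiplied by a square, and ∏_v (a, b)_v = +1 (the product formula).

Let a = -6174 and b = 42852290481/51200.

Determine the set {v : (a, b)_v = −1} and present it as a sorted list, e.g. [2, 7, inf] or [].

Mod squares: a ≡ -14, b ≡ 465682. Check v ∈ {∞, 2, 3, 5, 7, 11, 13, 29, 31, 37}.
v=37: a=37^0·(≡5), b=37^1·(≡22) mod 37; (5|37)=-1, (22|37)=-1; (−1)^{0·1·18}·(-1)^1·(-1)^0 = -1.
v=2: v_2(a)=1, v_2(b)=-11; units ≡ 1, 1 (mod 8); ε·ε+αω+βω = 0·0+1·0+-11·0 ≡ 0  ⇒  (a,b)_2 = +1.
v=∞: -14 < 0 and 465682 > 0  ⇒  (a,b)_∞ = +1.
v=7: a=7^3·(≡3), b=7^1·(≡5) mod 7; (3|7)=-1, (5|7)=-1; (−1)^{3·1·3}·(-1)^1·(-1)^3 = -1.
v=13: a=13^0·(≡1), b=13^2·(≡1) mod 13; (1|13)=+1, (1|13)=+1; (−1)^{0·2·6}·(+1)^2·(+1)^0 = +1.
v=31: a=31^0·(≡26), b=31^1·(≡20) mod 31; (26|31)=-1, (20|31)=+1; (−1)^{0·1·15}·(-1)^1·(+1)^0 = -1.
v=11: a=11^0·(≡8), b=11^2·(≡2) mod 11; (8|11)=-1, (2|11)=-1; (−1)^{0·2·5}·(-1)^2·(-1)^0 = +1.
v=5: a=5^0·(≡1), b=5^-2·(≡2) mod 5; (1|5)=+1, (2|5)=-1; (−1)^{0·-2·2}·(+1)^-2·(-1)^0 = +1.
v=3: a=3^2·(≡1), b=3^2·(≡1) mod 3; (1|3)=+1, (1|3)=+1; (−1)^{2·2·1}·(+1)^2·(+1)^2 = +1.
v=29: a=29^0·(≡3), b=29^1·(≡2) mod 29; (3|29)=-1, (2|29)=-1; (−1)^{0·1·14}·(-1)^1·(-1)^0 = -1.
|Ram(-14, 465682)| = 4, even; anisotropic at {7, 29, 31, 37}.

[7, 29, 31, 37]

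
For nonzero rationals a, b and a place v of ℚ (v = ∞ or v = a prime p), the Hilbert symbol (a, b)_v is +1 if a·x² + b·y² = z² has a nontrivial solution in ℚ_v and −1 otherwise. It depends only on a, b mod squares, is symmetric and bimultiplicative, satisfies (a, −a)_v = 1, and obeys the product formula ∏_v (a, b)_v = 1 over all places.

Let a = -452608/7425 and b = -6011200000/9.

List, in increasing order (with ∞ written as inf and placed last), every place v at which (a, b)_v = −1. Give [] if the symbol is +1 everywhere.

[3, 11, 17, inf]

(a, b) ≡ (-14586, -130) mod (ℚ^×)²; places V = {2, 3, 5, 11, 13, 17, ∞}.
(a,b)_17: α=1, u≡9; β=2, v≡3 (mod 17); (9|17)=+1, (3|17)=-1; sign (−1)^0·+1^2·-1^1 = -1.
(a,b)_11: α=-1, u≡5; β=0, v≡7 (mod 11); (5|11)=+1, (7|11)=-1; sign (−1)^0·+1^0·-1^-1 = -1.
(a,b)_3: α=-3, u≡1; β=-2, v≡2 (mod 3); (1|3)=+1, (2|3)=-1; sign (−1)^0·+1^-2·-1^-3 = -1.
(a,b)_∞: sgn(-14586)=−, sgn(-130)=−, so -1.
(a,b)_13: α=1, u≡12; β=1, v≡9 (mod 13); (12|13)=+1, (9|13)=+1; sign (−1)^0·+1^1·+1^1 = +1.
(a,b)_2: α=11, β=9; u≡3, v≡7 (mod 8); ε(u)ε(v)=1·1, αω(v)=11·0, βω(u)=9·1; sum ≡ 0  ⇒  +1.
(a,b)_5: α=-2, u≡1; β=5, v≡4 (mod 5); (1|5)=+1, (4|5)=+1; sign (−1)^0·+1^5·+1^-2 = +1.
|Ram(-14586, -130)| = 4, even; anisotropic at {3, 11, 17, ∞}.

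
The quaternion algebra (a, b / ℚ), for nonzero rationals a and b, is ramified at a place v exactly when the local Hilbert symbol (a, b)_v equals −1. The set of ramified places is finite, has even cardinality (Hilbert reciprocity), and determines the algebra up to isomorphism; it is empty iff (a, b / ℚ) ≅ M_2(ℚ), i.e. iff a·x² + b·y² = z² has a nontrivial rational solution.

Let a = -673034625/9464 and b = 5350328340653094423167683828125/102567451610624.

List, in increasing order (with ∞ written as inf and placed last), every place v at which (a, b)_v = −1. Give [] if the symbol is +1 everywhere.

[2, 19]

(a, b) ≡ (-30590, 887110) mod (ℚ^×)²; places V = {2, 3, 5, 7, 11, 13, 19, 23, 29, 37, 41, ∞}.
(a,b)_∞: sgn(-30590)=−, sgn(887110)=+, so +1.
(a,b)_23: α=1, u≡8; β=3, v≡15 (mod 23); (8|23)=+1, (15|23)=-1; sign (−1)^1·+1^3·-1^1 = +1.
(a,b)_7: α=-1, u≡3; β=-3, v≡2 (mod 7); (3|7)=-1, (2|7)=+1; sign (−1)^1·-1^-3·+1^-1 = +1.
(a,b)_5: α=3, u≡2; β=7, v≡2 (mod 5); (2|5)=-1, (2|5)=-1; sign (−1)^0·-1^7·-1^3 = +1.
(a,b)_3: α=2, u≡1; β=8, v≡1 (mod 3); (1|3)=+1, (1|3)=+1; sign (−1)^0·+1^8·+1^2 = +1.
(a,b)_11: α=0, u≡3; β=-2, v≡1 (mod 11); (3|11)=+1, (1|11)=+1; sign (−1)^0·+1^-2·+1^0 = +1.
(a,b)_29: α=0, u≡13; β=1, v≡22 (mod 29); (13|29)=+1, (22|29)=+1; sign (−1)^0·+1^1·+1^0 = +1.
(a,b)_13: α=-2, u≡9; β=-6, v≡1 (mod 13); (9|13)=+1, (1|13)=+1; sign (−1)^0·+1^-6·+1^-2 = +1.
(a,b)_2: α=-3, β=-9; u≡1, v≡3 (mod 8); ε(u)ε(v)=0·1, αω(v)=-3·1, βω(u)=-9·0; sum ≡ 1  ⇒  -1.
(a,b)_37: α=2, u≡10; β=6, v≡20 (mod 37); (10|37)=+1, (20|37)=-1; sign (−1)^0·+1^6·-1^2 = +1.
(a,b)_19: α=1, u≡11; β=3, v≡16 (mod 19); (11|19)=+1, (16|19)=+1; sign (−1)^1·+1^3·+1^1 = -1.
(a,b)_41: α=0, u≡39; β=2, v≡14 (mod 41); (39|41)=+1, (14|41)=-1; sign (−1)^0·+1^2·-1^0 = +1.
(-30590, 887110 / ℚ) ramifies at {2, 19}: a division algebra.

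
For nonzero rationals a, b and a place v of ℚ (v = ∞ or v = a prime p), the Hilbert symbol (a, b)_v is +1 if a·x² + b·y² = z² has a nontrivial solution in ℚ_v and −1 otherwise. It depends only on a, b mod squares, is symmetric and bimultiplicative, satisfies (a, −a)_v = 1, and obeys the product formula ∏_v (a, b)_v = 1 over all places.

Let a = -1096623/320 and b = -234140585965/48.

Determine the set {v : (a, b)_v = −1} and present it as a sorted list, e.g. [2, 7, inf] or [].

(a, b) ≡ (-5035, -5805138495) mod (ℚ^×)²; places V = {2, 3, 5, 11, 13, 17, 19, 37, 47, 53, ∞}.
(a,b)_3: α=2, u≡2; β=-1, v≡2 (mod 3); (2|3)=-1, (2|3)=-1; sign (−1)^0·-1^-1·-1^2 = -1.
(a,b)_53: α=1, u≡16; β=1, v≡2 (mod 53); (16|53)=+1, (2|53)=-1; sign (−1)^0·+1^1·-1^1 = -1.
(a,b)_37: α=0, u≡7; β=1, v≡34 (mod 37); (7|37)=+1, (34|37)=+1; sign (−1)^0·+1^1·+1^0 = +1.
(a,b)_5: α=-1, u≡3; β=1, v≡4 (mod 5); (3|5)=-1, (4|5)=+1; sign (−1)^0·-1^1·+1^-1 = -1.
(a,b)_∞: sgn(-5035)=−, sgn(-5805138495)=−, so -1.
(a,b)_11: α=2, u≡1; β=2, v≡9 (mod 11); (1|11)=+1, (9|11)=+1; sign (−1)^0·+1^2·+1^2 = +1.
(a,b)_13: α=0, u≡12; β=1, v≡4 (mod 13); (12|13)=+1, (4|13)=+1; sign (−1)^0·+1^1·+1^0 = +1.
(a,b)_19: α=1, u≡11; β=1, v≡8 (mod 19); (11|19)=+1, (8|19)=-1; sign (−1)^1·+1^1·-1^1 = +1.
(a,b)_2: α=-6, β=-4; u≡5, v≡1 (mod 8); ε(u)ε(v)=0·0, αω(v)=-6·0, βω(u)=-4·1; sum ≡ 0  ⇒  +1.
(a,b)_47: α=0, u≡23; β=1, v≡21 (mod 47); (23|47)=-1, (21|47)=+1; sign (−1)^0·-1^1·+1^0 = -1.
(a,b)_17: α=0, u≡7; β=1, v≡11 (mod 17); (7|17)=-1, (11|17)=-1; sign (−1)^0·-1^1·-1^0 = -1.
|Ram(-5035, -5805138495)| = 6, even; anisotropic at {3, 5, 17, 47, 53, ∞}.

[3, 5, 17, 47, 53, inf]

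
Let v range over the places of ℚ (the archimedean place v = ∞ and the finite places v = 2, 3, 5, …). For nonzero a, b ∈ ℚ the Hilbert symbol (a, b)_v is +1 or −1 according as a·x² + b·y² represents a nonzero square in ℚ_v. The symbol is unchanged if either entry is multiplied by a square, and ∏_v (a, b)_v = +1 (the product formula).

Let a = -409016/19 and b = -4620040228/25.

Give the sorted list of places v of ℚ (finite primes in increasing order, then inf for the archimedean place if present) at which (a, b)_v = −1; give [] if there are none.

[2, 41, 43, inf]

(a, b) ≡ (-1942826, -817) mod (ℚ^×)²; places V = {2, 5, 19, 29, 41, 43, ∞}.
(a,b)_2: α=3, β=2; u≡3, v≡7 (mod 8); ε(u)ε(v)=1·1, αω(v)=3·0, βω(u)=2·1; sum ≡ 1  ⇒  -1.
(a,b)_∞: sgn(-1942826)=−, sgn(-817)=−, so -1.
(a,b)_29: α=1, u≡1; β=2, v≡24 (mod 29); (1|29)=+1, (24|29)=+1; sign (−1)^0·+1^2·+1^1 = +1.
(a,b)_41: α=1, u≡36; β=2, v≡15 (mod 41); (36|41)=+1, (15|41)=-1; sign (−1)^0·+1^2·-1^1 = -1.
(a,b)_19: α=-1, u≡16; β=1, v≡2 (mod 19); (16|19)=+1, (2|19)=-1; sign (−1)^1·+1^1·-1^-1 = +1.
(a,b)_43: α=1, u≡38; β=1, v≡4 (mod 43); (38|43)=+1, (4|43)=+1; sign (−1)^1·+1^1·+1^1 = -1.
(a,b)_5: α=0, u≡1; β=-2, v≡2 (mod 5); (1|5)=+1, (2|5)=-1; sign (−1)^0·+1^-2·-1^0 = +1.
Ram(-1942826, -817) = {2, 41, 43, ∞}; no ℚ_2-point on the conic.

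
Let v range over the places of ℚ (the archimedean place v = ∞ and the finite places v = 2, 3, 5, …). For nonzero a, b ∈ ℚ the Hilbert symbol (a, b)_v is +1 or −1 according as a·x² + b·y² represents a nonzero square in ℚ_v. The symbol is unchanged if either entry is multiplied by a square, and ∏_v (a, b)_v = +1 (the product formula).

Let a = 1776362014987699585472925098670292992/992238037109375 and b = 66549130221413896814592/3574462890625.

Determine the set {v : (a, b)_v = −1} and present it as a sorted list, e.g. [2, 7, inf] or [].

[2, 29]

(a, b) ≡ (474411, 43) mod (ℚ^×)²; places V = {2, 3, 5, 7, 11, 13, 17, 19, 23, 29, 41, 43, 47, ∞}.
(a,b)_43: α=6, u≡40; β=3, v≡31 (mod 43); (40|43)=+1, (31|43)=+1; sign (−1)^0·+1^3·+1^6 = +1.
(a,b)_23: α=2, u≡1; β=2, v≡21 (mod 23); (1|23)=+1, (21|23)=-1; sign (−1)^0·+1^2·-1^2 = +1.
(a,b)_29: α=3, u≡8; β=2, v≡12 (mod 29); (8|29)=-1, (12|29)=-1; sign (−1)^0·-1^2·-1^3 = -1.
(a,b)_3: α=1, u≡1; β=2, v≡1 (mod 3); (1|3)=+1, (1|3)=+1; sign (−1)^0·+1^2·+1^1 = +1.
(a,b)_5: α=-12, u≡1; β=-12, v≡2 (mod 5); (1|5)=+1, (2|5)=-1; sign (−1)^0·+1^-12·-1^-12 = +1.
(a,b)_2: α=24, β=18; u≡3, v≡3 (mod 8); ε(u)ε(v)=1·1, αω(v)=24·1, βω(u)=18·1; sum ≡ 1  ⇒  -1.
(a,b)_17: α=-2, u≡4; β=0, v≡16 (mod 17); (4|17)=+1, (16|17)=+1; sign (−1)^0·+1^0·+1^-2 = +1.
(a,b)_11: α=0, u≡4; β=-4, v≡7 (mod 11); (4|11)=+1, (7|11)=-1; sign (−1)^0·+1^-4·-1^0 = +1.
(a,b)_∞: sgn(474411)=+, sgn(43)=+, so +1.
(a,b)_47: α=2, u≡22; β=2, v≡33 (mod 47); (22|47)=-1, (33|47)=-1; sign (−1)^0·-1^2·-1^2 = +1.
(a,b)_19: α=3, u≡10; β=2, v≡6 (mod 19); (10|19)=-1, (6|19)=+1; sign (−1)^0·-1^2·+1^3 = +1.
(a,b)_41: α=-1, u≡20; β=0, v≡39 (mod 41); (20|41)=+1, (39|41)=+1; sign (−1)^0·+1^0·+1^-1 = +1.
(a,b)_7: α=-3, u≡3; β=0, v≡4 (mod 7); (3|7)=-1, (4|7)=+1; sign (−1)^0·-1^0·+1^-3 = +1.
(a,b)_13: α=4, u≡11; β=0, v≡1 (mod 13); (11|13)=-1, (1|13)=+1; sign (−1)^0·-1^0·+1^4 = +1.
Ram(474411, 43) = {2, 29}; no ℚ_2-point on the conic.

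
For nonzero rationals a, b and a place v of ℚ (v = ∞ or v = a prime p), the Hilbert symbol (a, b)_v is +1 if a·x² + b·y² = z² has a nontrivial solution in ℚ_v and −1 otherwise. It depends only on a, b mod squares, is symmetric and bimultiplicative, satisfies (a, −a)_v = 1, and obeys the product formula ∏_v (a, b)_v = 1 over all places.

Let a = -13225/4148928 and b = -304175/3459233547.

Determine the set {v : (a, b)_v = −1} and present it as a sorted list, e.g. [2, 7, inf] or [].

[23, inf]

(a, b) ≡ (-3, -69) mod (ℚ^×)²; places V = {2, 3, 5, 7, 11, 23, ∞}.
(a,b)_7: α=-4, u≡2; β=-6, v≡1 (mod 7); (2|7)=+1, (1|7)=+1; sign (−1)^0·+1^-6·+1^-4 = +1.
(a,b)_5: α=2, u≡2; β=2, v≡4 (mod 5); (2|5)=-1, (4|5)=+1; sign (−1)^0·-1^2·+1^2 = +1.
(a,b)_11: α=0, u≡10; β=-2, v≡2 (mod 11); (10|11)=-1, (2|11)=-1; sign (−1)^0·-1^-2·-1^0 = +1.
(a,b)_∞: sgn(-3)=−, sgn(-69)=−, so -1.
(a,b)_2: α=-6, β=0; u≡5, v≡3 (mod 8); ε(u)ε(v)=0·1, αω(v)=-6·1, βω(u)=0·1; sum ≡ 0  ⇒  +1.
(a,b)_3: α=-3, u≡2; β=-5, v≡1 (mod 3); (2|3)=-1, (1|3)=+1; sign (−1)^1·-1^-5·+1^-3 = +1.
(a,b)_23: α=2, u≡11; β=3, v≡14 (mod 23); (11|23)=-1, (14|23)=-1; sign (−1)^0·-1^3·-1^2 = -1.
|Ram(-3, -69)| = 2, even; anisotropic at {23, ∞}.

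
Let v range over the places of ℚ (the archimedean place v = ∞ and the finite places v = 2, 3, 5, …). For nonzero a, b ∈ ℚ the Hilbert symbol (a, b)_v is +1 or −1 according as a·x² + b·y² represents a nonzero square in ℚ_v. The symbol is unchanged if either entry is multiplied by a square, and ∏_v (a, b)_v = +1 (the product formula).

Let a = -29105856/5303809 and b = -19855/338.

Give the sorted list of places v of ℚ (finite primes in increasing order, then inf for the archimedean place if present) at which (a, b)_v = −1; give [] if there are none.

(a, b) ≡ (-299, -110) mod (ℚ^×)²; places V = {2, 3, 5, 7, 11, 13, 19, 23, 47, ∞}.
(a,b)_7: α=-4, u≡1; β=0, v≡2 (mod 7); (1|7)=+1, (2|7)=+1; sign (−1)^0·+1^0·+1^-4 = +1.
(a,b)_11: α=0, u≡9; β=1, v≡4 (mod 11); (9|11)=+1, (4|11)=+1; sign (−1)^0·+1^1·+1^0 = +1.
(a,b)_5: α=0, u≡1; β=1, v≡3 (mod 5); (1|5)=+1, (3|5)=-1; sign (−1)^0·+1^1·-1^0 = +1.
(a,b)_3: α=2, u≡1; β=0, v≡1 (mod 3); (1|3)=+1, (1|3)=+1; sign (−1)^0·+1^0·+1^2 = +1.
(a,b)_∞: sgn(-299)=−, sgn(-110)=−, so -1.
(a,b)_47: α=-2, u≡29; β=0, v≡29 (mod 47); (29|47)=-1, (29|47)=-1; sign (−1)^0·-1^0·-1^-2 = +1.
(a,b)_23: α=1, u≡14; β=0, v≡14 (mod 23); (14|23)=-1, (14|23)=-1; sign (−1)^0·-1^0·-1^1 = -1.
(a,b)_13: α=3, u≡3; β=-2, v≡11 (mod 13); (3|13)=+1, (11|13)=-1; sign (−1)^0·+1^-2·-1^3 = -1.
(a,b)_19: α=0, u≡1; β=2, v≡9 (mod 19); (1|19)=+1, (9|19)=+1; sign (−1)^0·+1^2·+1^0 = +1.
(a,b)_2: α=6, β=-1; u≡5, v≡1 (mod 8); ε(u)ε(v)=0·0, αω(v)=6·0, βω(u)=-1·1; sum ≡ 1  ⇒  -1.
Ram(-299, -110) = {2, 13, 23, ∞}; no ℚ_2-point on the conic.

[2, 13, 23, inf]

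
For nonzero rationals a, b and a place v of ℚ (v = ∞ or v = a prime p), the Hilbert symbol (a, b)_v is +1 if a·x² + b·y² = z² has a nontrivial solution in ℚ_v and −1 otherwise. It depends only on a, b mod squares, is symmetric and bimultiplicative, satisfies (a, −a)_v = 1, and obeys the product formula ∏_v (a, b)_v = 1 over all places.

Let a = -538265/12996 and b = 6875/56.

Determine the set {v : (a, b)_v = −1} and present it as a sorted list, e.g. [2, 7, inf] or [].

[7, 13]

(a, b) ≡ (-65, 154) mod (ℚ^×)²; places V = {2, 3, 5, 7, 11, 13, 19, ∞}.
(a,b)_11: α=0, u≡4; β=1, v≡9 (mod 11); (4|11)=+1, (9|11)=+1; sign (−1)^0·+1^1·+1^0 = +1.
(a,b)_3: α=-2, u≡1; β=0, v≡1 (mod 3); (1|3)=+1, (1|3)=+1; sign (−1)^0·+1^0·+1^-2 = +1.
(a,b)_∞: sgn(-65)=−, sgn(154)=+, so +1.
(a,b)_5: α=1, u≡2; β=4, v≡1 (mod 5); (2|5)=-1, (1|5)=+1; sign (−1)^0·-1^4·+1^1 = +1.
(a,b)_13: α=3, u≡6; β=0, v≡6 (mod 13); (6|13)=-1, (6|13)=-1; sign (−1)^0·-1^0·-1^3 = -1.
(a,b)_7: α=2, u≡3; β=-1, v≡1 (mod 7); (3|7)=-1, (1|7)=+1; sign (−1)^0·-1^-1·+1^2 = -1.
(a,b)_2: α=-2, β=-3; u≡7, v≡5 (mod 8); ε(u)ε(v)=1·0, αω(v)=-2·1, βω(u)=-3·0; sum ≡ 0  ⇒  +1.
(a,b)_19: α=-2, u≡7; β=0, v≡3 (mod 19); (7|19)=+1, (3|19)=-1; sign (−1)^0·+1^0·-1^-2 = +1.
Ram(-65, 154) = {7, 13}; no ℚ_7-point on the conic.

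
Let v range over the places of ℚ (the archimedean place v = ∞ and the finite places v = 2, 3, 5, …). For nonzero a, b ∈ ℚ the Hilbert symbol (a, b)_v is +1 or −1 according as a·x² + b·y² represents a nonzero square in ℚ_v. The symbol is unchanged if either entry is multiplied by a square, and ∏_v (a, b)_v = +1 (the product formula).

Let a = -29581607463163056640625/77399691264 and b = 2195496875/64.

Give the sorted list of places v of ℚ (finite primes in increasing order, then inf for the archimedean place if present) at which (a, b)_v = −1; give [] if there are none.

[2, 5]

Mod squares: a ≡ -17, b ≡ 12155. Check v ∈ {∞, 2, 3, 5, 7, 11, 13, 17, 19, 23}.
v=11: a=11^2·(≡4), b=11^1·(≡4) mod 11; (4|11)=+1, (4|11)=+1; (−1)^{2·1·5}·(+1)^1·(+1)^2 = +1.
v=19: a=19^2·(≡13), b=19^0·(≡3) mod 19; (13|19)=-1, (3|19)=-1; (−1)^{2·0·9}·(-1)^0·(-1)^2 = +1.
v=13: a=13^2·(≡9), b=13^1·(≡3) mod 13; (9|13)=+1, (3|13)=+1; (−1)^{2·1·6}·(+1)^1·(+1)^2 = +1.
v=23: a=23^-2·(≡9), b=23^0·(≡19) mod 23; (9|23)=+1, (19|23)=-1; (−1)^{-2·0·11}·(+1)^0·(-1)^-2 = +1.
v=5: a=5^10·(≡2), b=5^5·(≡1) mod 5; (2|5)=-1, (1|5)=+1; (−1)^{10·5·2}·(-1)^5·(+1)^10 = -1.
v=17: a=17^7·(≡8), b=17^3·(≡1) mod 17; (8|17)=+1, (1|17)=+1; (−1)^{7·3·8}·(+1)^3·(+1)^7 = +1.
v=∞: -17 < 0 and 12155 > 0  ⇒  (a,b)_∞ = +1.
v=7: a=7^-2·(≡2), b=7^0·(≡5) mod 7; (2|7)=+1, (5|7)=-1; (−1)^{-2·0·3}·(+1)^0·(-1)^-2 = +1.
v=3: a=3^-6·(≡1), b=3^0·(≡2) mod 3; (1|3)=+1, (2|3)=-1; (−1)^{-6·0·1}·(+1)^0·(-1)^-6 = +1.
v=2: v_2(a)=-12, v_2(b)=-6; units ≡ 7, 3 (mod 8); ε·ε+αω+βω = 1·1+-12·1+-6·0 ≡ 1  ⇒  (a,b)_2 = -1.
(-17, 12155 / ℚ) ramifies at {2, 5}: a division algebra.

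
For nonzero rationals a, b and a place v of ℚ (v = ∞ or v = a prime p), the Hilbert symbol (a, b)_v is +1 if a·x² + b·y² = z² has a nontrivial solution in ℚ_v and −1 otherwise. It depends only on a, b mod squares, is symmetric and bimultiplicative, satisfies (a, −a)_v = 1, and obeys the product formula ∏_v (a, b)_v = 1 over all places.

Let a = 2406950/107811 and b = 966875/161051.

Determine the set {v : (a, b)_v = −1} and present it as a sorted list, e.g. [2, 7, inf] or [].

(a, b) ≡ (2002, 17017) mod (ℚ^×)²; places V = {2, 3, 5, 7, 11, 13, 17, 23, ∞}.
(a,b)_3: α=-4, u≡1; β=0, v≡1 (mod 3); (1|3)=+1, (1|3)=+1; sign (−1)^0·+1^0·+1^-4 = +1.
(a,b)_2: α=1, β=0; u≡1, v≡1 (mod 8); ε(u)ε(v)=0·0, αω(v)=1·0, βω(u)=0·0; sum ≡ 0  ⇒  +1.
(a,b)_17: α=0, u≡4; β=1, v≡1 (mod 17); (4|17)=+1, (1|17)=+1; sign (−1)^0·+1^1·+1^0 = +1.
(a,b)_5: α=2, u≡3; β=4, v≡2 (mod 5); (3|5)=-1, (2|5)=-1; sign (−1)^0·-1^4·-1^2 = +1.
(a,b)_13: α=1, u≡2; β=1, v≡4 (mod 13); (2|13)=-1, (4|13)=+1; sign (−1)^0·-1^1·+1^1 = -1.
(a,b)_23: α=2, u≡18; β=0, v≡14 (mod 23); (18|23)=+1, (14|23)=-1; sign (−1)^0·+1^0·-1^2 = +1.
(a,b)_7: α=1, u≡6; β=1, v≡4 (mod 7); (6|7)=-1, (4|7)=+1; sign (−1)^1·-1^1·+1^1 = +1.
(a,b)_11: α=-3, u≡10; β=-5, v≡8 (mod 11); (10|11)=-1, (8|11)=-1; sign (−1)^1·-1^-5·-1^-3 = -1.
(a,b)_∞: sgn(2002)=+, sgn(17017)=+, so +1.
Ram(2002, 17017) = {11, 13}; no ℚ_11-point on the conic.

[11, 13]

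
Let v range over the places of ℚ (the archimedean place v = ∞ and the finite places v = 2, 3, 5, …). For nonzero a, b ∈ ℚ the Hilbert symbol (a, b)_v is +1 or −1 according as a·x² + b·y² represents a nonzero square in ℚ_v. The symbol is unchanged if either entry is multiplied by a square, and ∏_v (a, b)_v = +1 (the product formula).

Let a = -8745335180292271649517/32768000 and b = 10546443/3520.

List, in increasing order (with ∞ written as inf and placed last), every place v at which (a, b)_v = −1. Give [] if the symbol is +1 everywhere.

(a, b) ≡ (-1265, 795685) mod (ℚ^×)²; places V = {2, 3, 5, 11, 13, 17, 23, 37, ∞}.
(a,b)_2: α=-18, β=-6; u≡7, v≡5 (mod 8); ε(u)ε(v)=1·0, αω(v)=-18·1, βω(u)=-6·0; sum ≡ 0  ⇒  +1.
(a,b)_3: α=24, u≡1; β=6, v≡1 (mod 3); (1|3)=+1, (1|3)=+1; sign (−1)^0·+1^6·+1^24 = +1.
(a,b)_37: α=2, u≡16; β=1, v≡13 (mod 37); (16|37)=+1, (13|37)=-1; sign (−1)^0·+1^1·-1^2 = +1.
(a,b)_11: α=1, u≡8; β=-1, v≡6 (mod 11); (8|11)=-1, (6|11)=-1; sign (−1)^1·-1^-1·-1^1 = -1.
(a,b)_5: α=-3, u≡2; β=-1, v≡2 (mod 5); (2|5)=-1, (2|5)=-1; sign (−1)^0·-1^-1·-1^-3 = +1.
(a,b)_∞: sgn(-1265)=−, sgn(795685)=+, so +1.
(a,b)_23: α=3, u≡15; β=1, v≡13 (mod 23); (15|23)=-1, (13|23)=+1; sign (−1)^1·-1^1·+1^3 = +1.
(a,b)_17: α=0, u≡10; β=1, v≡15 (mod 17); (10|17)=-1, (15|17)=+1; sign (−1)^0·-1^1·+1^0 = -1.
(a,b)_13: α=2, u≡1; β=0, v≡5 (mod 13); (1|13)=+1, (5|13)=-1; sign (−1)^0·+1^0·-1^2 = +1.
|Ram(-1265, 795685)| = 2, even; anisotropic at {11, 17}.

[11, 17]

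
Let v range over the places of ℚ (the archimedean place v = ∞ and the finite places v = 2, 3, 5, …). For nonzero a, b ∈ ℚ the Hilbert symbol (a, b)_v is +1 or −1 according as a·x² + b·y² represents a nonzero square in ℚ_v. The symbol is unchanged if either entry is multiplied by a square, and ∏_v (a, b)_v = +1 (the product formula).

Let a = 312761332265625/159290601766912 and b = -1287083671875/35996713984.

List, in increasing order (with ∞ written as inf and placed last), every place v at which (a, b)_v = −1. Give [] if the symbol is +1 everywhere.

Mod squares: a ≡ 3255, b ≡ -155. Check v ∈ {∞, 2, 3, 5, 7, 11, 31}.
v=11: a=11^-6·(≡2), b=11^-4·(≡7) mod 11; (2|11)=-1, (7|11)=-1; (−1)^{-6·-4·5}·(-1)^-4·(-1)^-6 = +1.
v=∞: 3255 > 0 and -155 < 0  ⇒  (a,b)_∞ = +1.
v=3: a=3^17·(≡2), b=3^12·(≡1) mod 3; (2|3)=-1, (1|3)=+1; (−1)^{17·12·1}·(-1)^12·(+1)^17 = +1.
v=2: v_2(a)=-18, v_2(b)=-10; units ≡ 7, 5 (mod 8); ε·ε+αω+βω = 1·0+-18·1+-10·0 ≡ 0  ⇒  (a,b)_2 = +1.
v=5: a=5^7·(≡4), b=5^7·(≡1) mod 5; (4|5)=+1, (1|5)=+1; (−1)^{7·7·2}·(+1)^7·(+1)^7 = +1.
v=7: a=7^-3·(≡5), b=7^-4·(≡6) mod 7; (5|7)=-1, (6|7)=-1; (−1)^{-3·-4·3}·(-1)^-4·(-1)^-3 = -1.
v=31: a=31^1·(≡24), b=31^1·(≡11) mod 31; (24|31)=-1, (11|31)=-1; (−1)^{1·1·15}·(-1)^1·(-1)^1 = -1.
|Ram(3255, -155)| = 2, even; anisotropic at {7, 31}.

[7, 31]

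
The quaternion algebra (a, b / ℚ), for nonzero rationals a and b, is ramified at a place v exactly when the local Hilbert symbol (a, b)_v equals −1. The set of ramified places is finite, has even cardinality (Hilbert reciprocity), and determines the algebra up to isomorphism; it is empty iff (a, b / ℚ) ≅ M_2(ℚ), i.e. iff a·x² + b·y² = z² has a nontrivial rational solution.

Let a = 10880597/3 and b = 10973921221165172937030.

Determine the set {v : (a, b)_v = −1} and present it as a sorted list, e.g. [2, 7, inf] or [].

(a, b) ≡ (666159, 17670) mod (ℚ^×)²; places V = {2, 3, 5, 7, 13, 19, 29, 31, ∞}.
(a,b)_∞: sgn(666159)=+, sgn(17670)=+, so +1.
(a,b)_19: α=1, u≡1; β=3, v≡12 (mod 19); (1|19)=+1, (12|19)=-1; sign (−1)^1·+1^3·-1^1 = +1.
(a,b)_2: α=0, β=1; u≡7, v≡3 (mod 8); ε(u)ε(v)=1·1, αω(v)=0·1, βω(u)=1·0; sum ≡ 1  ⇒  -1.
(a,b)_31: α=1, u≡12; β=3, v≡12 (mod 31); (12|31)=-1, (12|31)=-1; sign (−1)^1·-1^3·-1^1 = -1.
(a,b)_5: α=0, u≡4; β=1, v≡1 (mod 5); (4|5)=+1, (1|5)=+1; sign (−1)^0·+1^1·+1^0 = +1.
(a,b)_7: α=2, u≡2; β=2, v≡4 (mod 7); (2|7)=+1, (4|7)=+1; sign (−1)^0·+1^2·+1^2 = +1.
(a,b)_13: α=1, u≡1; β=6, v≡10 (mod 13); (1|13)=+1, (10|13)=+1; sign (−1)^0·+1^6·+1^1 = +1.
(a,b)_3: α=-1, u≡2; β=3, v≡1 (mod 3); (2|3)=-1, (1|3)=+1; sign (−1)^1·-1^3·+1^-1 = +1.
(a,b)_29: α=1, u≡26; β=2, v≡16 (mod 29); (26|29)=-1, (16|29)=+1; sign (−1)^0·-1^2·+1^1 = +1.
|Ram(666159, 17670)| = 2, even; anisotropic at {2, 31}.

[2, 31]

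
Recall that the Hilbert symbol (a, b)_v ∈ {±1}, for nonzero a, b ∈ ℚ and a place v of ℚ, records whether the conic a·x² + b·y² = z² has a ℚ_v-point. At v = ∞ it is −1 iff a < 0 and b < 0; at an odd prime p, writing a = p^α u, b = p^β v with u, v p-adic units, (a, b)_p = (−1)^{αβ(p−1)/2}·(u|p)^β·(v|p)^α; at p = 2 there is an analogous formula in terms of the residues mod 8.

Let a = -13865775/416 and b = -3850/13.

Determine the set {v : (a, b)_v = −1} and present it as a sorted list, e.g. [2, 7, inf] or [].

[2, 3, 11, inf]

(a, b) ≡ (-6006, -2002) mod (ℚ^×)²; places V = {2, 3, 5, 7, 11, 13, ∞}.
(a,b)_5: α=2, u≡4; β=2, v≡2 (mod 5); (4|5)=+1, (2|5)=-1; sign (−1)^0·+1^2·-1^2 = +1.
(a,b)_11: α=1, u≡1; β=1, v≡1 (mod 11); (1|11)=+1, (1|11)=+1; sign (−1)^1·+1^1·+1^1 = -1.
(a,b)_2: α=-5, β=1; u≡5, v≡7 (mod 8); ε(u)ε(v)=0·1, αω(v)=-5·0, βω(u)=1·1; sum ≡ 1  ⇒  -1.
(a,b)_7: α=5, u≡5; β=1, v≡4 (mod 7); (5|7)=-1, (4|7)=+1; sign (−1)^1·-1^1·+1^5 = +1.
(a,b)_3: α=1, u≡2; β=0, v≡2 (mod 3); (2|3)=-1, (2|3)=-1; sign (−1)^0·-1^0·-1^1 = -1.
(a,b)_13: α=-1, u≡2; β=-1, v≡11 (mod 13); (2|13)=-1, (11|13)=-1; sign (−1)^0·-1^-1·-1^-1 = +1.
(a,b)_∞: sgn(-6006)=−, sgn(-2002)=−, so -1.
Ram(-6006, -2002) = {2, 3, 11, ∞}; no ℚ_2-point on the conic.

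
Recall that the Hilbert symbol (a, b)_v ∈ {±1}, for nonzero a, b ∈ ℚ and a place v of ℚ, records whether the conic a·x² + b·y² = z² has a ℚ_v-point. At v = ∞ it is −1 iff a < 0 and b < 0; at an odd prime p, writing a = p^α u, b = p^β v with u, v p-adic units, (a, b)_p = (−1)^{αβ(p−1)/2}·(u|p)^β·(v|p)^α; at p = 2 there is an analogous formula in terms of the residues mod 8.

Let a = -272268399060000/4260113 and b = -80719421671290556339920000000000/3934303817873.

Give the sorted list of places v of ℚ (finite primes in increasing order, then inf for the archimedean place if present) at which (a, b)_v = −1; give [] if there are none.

(a, b) ≡ (-30409821442, -8866) mod (ℚ^×)²; places V = {2, 3, 5, 7, 11, 13, 17, 19, 31, 37, 41, ∞}.
(a,b)_19: α=1, u≡17; β=2, v≡5 (mod 19); (17|19)=+1, (5|19)=+1; sign (−1)^0·+1^2·+1^1 = +1.
(a,b)_31: α=-3, u≡12; β=-7, v≡24 (mod 31); (12|31)=-1, (24|31)=-1; sign (−1)^1·-1^-7·-1^-3 = -1.
(a,b)_41: α=1, u≡28; β=2, v≡33 (mod 41); (28|41)=-1, (33|41)=+1; sign (−1)^0·-1^2·+1^1 = +1.
(a,b)_∞: sgn(-30409821442)=−, sgn(-8866)=−, so -1.
(a,b)_3: α=4, u≡2; β=6, v≡2 (mod 3); (2|3)=-1, (2|3)=-1; sign (−1)^0·-1^6·-1^4 = +1.
(a,b)_37: α=1, u≡8; β=2, v≡31 (mod 37); (8|37)=-1, (31|37)=-1; sign (−1)^0·-1^2·-1^1 = -1.
(a,b)_13: α=-1, u≡6; β=-1, v≡2 (mod 13); (6|13)=-1, (2|13)=-1; sign (−1)^0·-1^-1·-1^-1 = +1.
(a,b)_17: α=1, u≡7; β=2, v≡16 (mod 17); (7|17)=-1, (16|17)=+1; sign (−1)^0·-1^2·+1^1 = +1.
(a,b)_11: α=-1, u≡7; β=-1, v≡8 (mod 11); (7|11)=-1, (8|11)=-1; sign (−1)^1·-1^-1·-1^-1 = -1.
(a,b)_5: α=4, u≡3; β=10, v≡4 (mod 5); (3|5)=-1, (4|5)=+1; sign (−1)^0·-1^10·+1^4 = +1.
(a,b)_2: α=5, β=13; u≡7, v≡7 (mod 8); ε(u)ε(v)=1·1, αω(v)=5·0, βω(u)=13·0; sum ≡ 1  ⇒  -1.
(a,b)_7: α=3, u≡2; β=8, v≡6 (mod 7); (2|7)=+1, (6|7)=-1; sign (−1)^0·+1^8·-1^3 = -1.
Ram(-30409821442, -8866) = {2, 7, 11, 31, 37, ∞}; no ℚ_2-point on the conic.

[2, 7, 11, 31, 37, inf]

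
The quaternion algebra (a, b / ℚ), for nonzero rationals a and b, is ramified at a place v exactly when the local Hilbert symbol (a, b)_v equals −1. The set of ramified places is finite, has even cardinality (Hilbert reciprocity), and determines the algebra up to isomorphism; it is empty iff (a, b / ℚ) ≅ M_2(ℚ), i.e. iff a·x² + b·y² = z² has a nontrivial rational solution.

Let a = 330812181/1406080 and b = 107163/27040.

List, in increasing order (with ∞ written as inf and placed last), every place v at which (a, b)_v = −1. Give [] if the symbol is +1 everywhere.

(a, b) ≡ (2730, 30) mod (ℚ^×)²; places V = {2, 3, 5, 7, 13, ∞}.
(a,b)_7: α=5, u≡5; β=2, v≡4 (mod 7); (5|7)=-1, (4|7)=+1; sign (−1)^0·-1^2·+1^5 = +1.
(a,b)_13: α=-3, u≡8; β=-2, v≡1 (mod 13); (8|13)=-1, (1|13)=+1; sign (−1)^0·-1^-2·+1^-3 = +1.
(a,b)_2: α=-7, β=-5; u≡5, v≡7 (mod 8); ε(u)ε(v)=0·1, αω(v)=-7·0, βω(u)=-5·1; sum ≡ 1  ⇒  -1.
(a,b)_∞: sgn(2730)=+, sgn(30)=+, so +1.
(a,b)_5: α=-1, u≡1; β=-1, v≡1 (mod 5); (1|5)=+1, (1|5)=+1; sign (−1)^0·+1^-1·+1^-1 = +1.
(a,b)_3: α=9, u≡1; β=7, v≡1 (mod 3); (1|3)=+1, (1|3)=+1; sign (−1)^1·+1^7·+1^9 = -1.
Ram(2730, 30) = {2, 3}; no ℚ_2-point on the conic.

[2, 3]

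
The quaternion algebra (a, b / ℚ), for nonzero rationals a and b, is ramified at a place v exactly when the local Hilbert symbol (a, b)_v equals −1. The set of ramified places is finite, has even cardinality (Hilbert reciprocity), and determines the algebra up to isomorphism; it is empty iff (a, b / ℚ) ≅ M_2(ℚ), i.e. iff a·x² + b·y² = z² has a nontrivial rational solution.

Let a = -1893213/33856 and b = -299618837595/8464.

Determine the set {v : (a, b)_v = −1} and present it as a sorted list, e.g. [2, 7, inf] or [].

(a, b) ≡ (-53, -75489755) mod (ℚ^×)²; places V = {2, 3, 5, 7, 11, 19, 23, 29, 47, 53, ∞}.
(a,b)_∞: sgn(-53)=−, sgn(-75489755)=−, so -1.
(a,b)_47: α=0, u≡29; β=1, v≡33 (mod 47); (29|47)=-1, (33|47)=-1; sign (−1)^0·-1^1·-1^0 = -1.
(a,b)_19: α=0, u≡17; β=1, v≡8 (mod 19); (17|19)=+1, (8|19)=-1; sign (−1)^0·+1^1·-1^0 = +1.
(a,b)_23: α=-2, u≡12; β=-2, v≡21 (mod 23); (12|23)=+1, (21|23)=-1; sign (−1)^0·+1^-2·-1^-2 = +1.
(a,b)_29: α=0, u≡4; β=1, v≡3 (mod 29); (4|29)=+1, (3|29)=-1; sign (−1)^0·+1^1·-1^0 = +1.
(a,b)_53: α=1, u≡24; β=1, v≡15 (mod 53); (24|53)=+1, (15|53)=+1; sign (−1)^0·+1^1·+1^1 = +1.
(a,b)_3: α=6, u≡1; β=4, v≡1 (mod 3); (1|3)=+1, (1|3)=+1; sign (−1)^0·+1^4·+1^6 = +1.
(a,b)_2: α=-6, β=-4; u≡3, v≡5 (mod 8); ε(u)ε(v)=1·0, αω(v)=-6·1, βω(u)=-4·1; sum ≡ 0  ⇒  +1.
(a,b)_5: α=0, u≡2; β=1, v≡4 (mod 5); (2|5)=-1, (4|5)=+1; sign (−1)^0·-1^1·+1^0 = -1.
(a,b)_11: α=0, u≡7; β=1, v≡10 (mod 11); (7|11)=-1, (10|11)=-1; sign (−1)^0·-1^1·-1^0 = -1.
(a,b)_7: α=2, u≡6; β=2, v≡1 (mod 7); (6|7)=-1, (1|7)=+1; sign (−1)^0·-1^2·+1^2 = +1.
Ram(-53, -75489755) = {5, 11, 47, ∞}; no ℚ_5-point on the conic.

[5, 11, 47, inf]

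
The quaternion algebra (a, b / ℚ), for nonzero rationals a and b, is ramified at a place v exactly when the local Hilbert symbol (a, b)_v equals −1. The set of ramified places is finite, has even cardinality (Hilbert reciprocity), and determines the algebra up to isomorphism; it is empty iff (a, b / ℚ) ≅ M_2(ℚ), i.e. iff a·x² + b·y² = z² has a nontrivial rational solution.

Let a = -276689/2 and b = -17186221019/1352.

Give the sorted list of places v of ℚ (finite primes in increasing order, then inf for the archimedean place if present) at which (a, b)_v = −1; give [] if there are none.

(a, b) ≡ (-658, -22) mod (ℚ^×)²; places V = {2, 7, 11, 13, 29, 47, ∞}.
(a,b)_11: α=0, u≡8; β=1, v≡5 (mod 11); (8|11)=-1, (5|11)=+1; sign (−1)^0·-1^1·+1^0 = -1.
(a,b)_2: α=-1, β=-3; u≡7, v≡5 (mod 8); ε(u)ε(v)=1·0, αω(v)=-1·1, βω(u)=-3·0; sum ≡ 1  ⇒  -1.
(a,b)_7: α=1, u≡1; β=0, v≡5 (mod 7); (1|7)=+1, (5|7)=-1; sign (−1)^0·+1^0·-1^1 = -1.
(a,b)_13: α=0, u≡8; β=-2, v≡9 (mod 13); (8|13)=-1, (9|13)=+1; sign (−1)^0·-1^-2·+1^0 = +1.
(a,b)_∞: sgn(-658)=−, sgn(-22)=−, so -1.
(a,b)_29: α=2, u≡24; β=4, v≡5 (mod 29); (24|29)=+1, (5|29)=+1; sign (−1)^0·+1^4·+1^2 = +1.
(a,b)_47: α=1, u≡41; β=2, v≡25 (mod 47); (41|47)=-1, (25|47)=+1; sign (−1)^0·-1^2·+1^1 = +1.
Ram(-658, -22) = {2, 7, 11, ∞}; no ℚ_2-point on the conic.

[2, 7, 11, inf]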